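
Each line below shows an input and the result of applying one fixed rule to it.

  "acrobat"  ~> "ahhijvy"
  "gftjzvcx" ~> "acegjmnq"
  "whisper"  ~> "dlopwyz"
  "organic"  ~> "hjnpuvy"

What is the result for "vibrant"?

achipuy

The rule is to shift every letter 7 places forward in the alphabet (wrapping around), then sort the characters into alphabetical order.
For "vibrant" the result is "achipuy".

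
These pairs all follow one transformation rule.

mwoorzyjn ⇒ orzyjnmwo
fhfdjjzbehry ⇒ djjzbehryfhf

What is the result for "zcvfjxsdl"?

The transformation: move the first 3 characters to the end (rotate left by 3).
So "zcvfjxsdl" becomes "fjxsdlzcv".

fjxsdlzcv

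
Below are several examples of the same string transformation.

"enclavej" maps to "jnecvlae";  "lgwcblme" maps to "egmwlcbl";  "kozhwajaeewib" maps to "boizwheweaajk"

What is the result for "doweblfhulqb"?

The rule is to take characters alternately from the front and the back (1st, last, 2nd, 2nd-last, ...), then move the first character to the end.
So "doweblfhulqb" becomes "boqwleubhlfd".
(Check on "enclavej": → "ejnecvla" → "jnecvlae" ✓)

boqwleubhlfd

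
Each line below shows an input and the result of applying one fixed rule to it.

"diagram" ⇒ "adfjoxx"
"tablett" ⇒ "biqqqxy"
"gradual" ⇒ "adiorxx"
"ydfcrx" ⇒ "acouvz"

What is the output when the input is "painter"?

bfkmoqx

The pattern: shift every letter 3 places backward in the alphabet (wrapping around), then sort the characters into alphabetical order.
Working it through for "painter": intermediate "mxfkqbo", final "bfkmoqx".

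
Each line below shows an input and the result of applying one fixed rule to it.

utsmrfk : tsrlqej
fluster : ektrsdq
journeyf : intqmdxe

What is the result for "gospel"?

fnrodk

The pattern: shift every letter 1 place backward in the alphabet (wrapping around).
On "gospel" that produces "fnrodk".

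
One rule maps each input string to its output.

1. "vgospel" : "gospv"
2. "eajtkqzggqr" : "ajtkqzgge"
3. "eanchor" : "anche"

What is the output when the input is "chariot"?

Each output is the input with this applied: delete the last 2 characters, then move the first character to the end.
"chariot" → "chari" → "haric".
(Check on "eajtkqzggqr": → "eajtkqzgg" → "ajtkqzgge" ✓)

haric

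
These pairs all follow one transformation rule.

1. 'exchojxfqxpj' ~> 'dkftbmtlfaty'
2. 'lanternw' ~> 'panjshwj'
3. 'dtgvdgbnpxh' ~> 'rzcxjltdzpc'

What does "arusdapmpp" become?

The transformation: shift every letter 4 places backward in the alphabet (wrapping around), then move the first 3 characters to the end (rotate left by 3).
Working it through for "arusdapmpp": intermediate "wnqozwlill", final "ozwlillwnq".

ozwlillwnq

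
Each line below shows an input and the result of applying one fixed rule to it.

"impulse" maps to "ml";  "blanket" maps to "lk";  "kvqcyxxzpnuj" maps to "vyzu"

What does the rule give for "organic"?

rn

What's happening: keep one character in every 3, starting at position 2 (positions 2nd, 5th, 8th, ...).
Doing the same to "organic": "rn".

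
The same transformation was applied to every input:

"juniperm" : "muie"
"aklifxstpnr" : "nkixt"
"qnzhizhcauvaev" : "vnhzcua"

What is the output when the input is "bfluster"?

The pattern: keep every other character starting from the second (positions 2nd, 4th, 6th, ...), then move the last character to the front.
Applying both steps to "bfluster": "futr", then "rfut".
(Check on "qnzhizhcauvaev": → "nhzcuav" → "vnhzcua" ✓)

rfut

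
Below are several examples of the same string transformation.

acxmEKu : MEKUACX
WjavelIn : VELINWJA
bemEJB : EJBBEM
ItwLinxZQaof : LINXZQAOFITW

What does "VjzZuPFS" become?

Looking at the pairs, the operation is to move the first 3 characters to the end (rotate left by 3), then convert every letter to uppercase.
Applying both steps to "VjzZuPFS": "ZuPFSVjz", then "ZUPFSVJZ".
(Check on "bemEJB": → "EJBbem" → "EJBBEM" ✓)

ZUPFSVJZ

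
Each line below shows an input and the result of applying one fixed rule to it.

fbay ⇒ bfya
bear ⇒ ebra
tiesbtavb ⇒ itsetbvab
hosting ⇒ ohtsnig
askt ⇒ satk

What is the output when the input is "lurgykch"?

ulgrkyhc

What's happening: swap each adjacent pair of characters (1↔2, 3↔4, ...).
For "lurgykch" the result is "ulgrkyhc".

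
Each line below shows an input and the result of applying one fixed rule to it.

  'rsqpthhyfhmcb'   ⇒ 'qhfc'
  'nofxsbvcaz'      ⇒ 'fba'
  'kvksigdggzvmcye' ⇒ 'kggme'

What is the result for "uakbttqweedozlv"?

kteov

Rule — keep one character in every 3, starting at position 3 (positions 3rd, 6th, 9th, ...).
On "uakbttqweedozlv" that produces "kteov".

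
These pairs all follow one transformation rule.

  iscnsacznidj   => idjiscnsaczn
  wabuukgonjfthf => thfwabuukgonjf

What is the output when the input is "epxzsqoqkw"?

qkwepxzsqo

Each output is the input with this applied: move the last 3 characters to the front (rotate right by 3).
"epxzsqoqkw" → "qkwepxzsqo".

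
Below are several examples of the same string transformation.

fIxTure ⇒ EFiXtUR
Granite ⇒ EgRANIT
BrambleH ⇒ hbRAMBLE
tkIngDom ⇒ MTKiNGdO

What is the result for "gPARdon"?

Looking at the pairs, the operation is to move the last character to the front, then flip the case of every letter.
"gPARdon" → "ngPARdo" → "NGparDO".

NGparDO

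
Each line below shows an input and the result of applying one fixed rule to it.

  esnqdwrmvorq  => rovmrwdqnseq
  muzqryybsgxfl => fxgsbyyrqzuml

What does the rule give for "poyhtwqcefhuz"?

uhfecqwthyopz

The rule is to reverse the string, then move the first character to the end.
For "poyhtwqcefhuz", step one produces "zuhfecqwthyop"; step two turns that into "uhfecqwthyopz".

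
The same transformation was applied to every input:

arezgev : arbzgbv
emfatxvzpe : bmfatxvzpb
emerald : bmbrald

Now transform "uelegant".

ublbgant

The pattern: replace every "e" with "b".
Applying that to "uelegant" gives "ublbgant".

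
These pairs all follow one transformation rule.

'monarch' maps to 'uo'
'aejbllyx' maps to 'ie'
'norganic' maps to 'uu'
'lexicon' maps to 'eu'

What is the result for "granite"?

Each output is the input with this applied: shift every letter 7 places forward in the alphabet (wrapping around), then keep only the vowels.
Working it through for "granite": intermediate "nyhupal", final "ua".
(Check on "monarch": → "tvuhyjo" → "uo" ✓)

ua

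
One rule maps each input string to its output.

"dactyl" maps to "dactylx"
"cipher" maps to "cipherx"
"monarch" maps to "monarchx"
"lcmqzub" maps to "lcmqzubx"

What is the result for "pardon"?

pardonx

Each output is the input with this applied: append "x".
So "pardon" becomes "pardonx".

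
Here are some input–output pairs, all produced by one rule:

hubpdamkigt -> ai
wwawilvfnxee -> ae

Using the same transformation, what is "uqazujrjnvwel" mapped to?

The pattern: keep one character in every 3, starting at position 3 (positions 3rd, 6th, 9th, ...), then keep only the vowels.
Applying both steps to "uqazujrjnvwel": "ajne", then "ae".

ae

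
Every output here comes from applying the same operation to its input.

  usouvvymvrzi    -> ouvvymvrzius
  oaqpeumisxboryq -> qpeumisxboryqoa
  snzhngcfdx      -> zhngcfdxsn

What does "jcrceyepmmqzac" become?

rceyepmmqzacjc

The transformation: move the first 2 characters to the end (rotate left by 2).
On "jcrceyepmmqzac" that produces "rceyepmmqzacjc".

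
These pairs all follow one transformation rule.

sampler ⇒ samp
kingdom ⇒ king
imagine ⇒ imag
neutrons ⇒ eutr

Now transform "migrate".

migr

In each case the input is transformed by: move the last 3 characters to the front (rotate right by 3), then keep only the last 4 characters.
Working it through for "migrate": intermediate "atemigr", final "migr".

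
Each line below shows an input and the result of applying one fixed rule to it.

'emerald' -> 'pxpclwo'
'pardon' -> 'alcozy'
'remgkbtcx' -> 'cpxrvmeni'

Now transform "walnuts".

The rule is to shift every letter 11 places forward in the alphabet (wrapping around).
For "walnuts" the result is "hlwyfed".

hlwyfed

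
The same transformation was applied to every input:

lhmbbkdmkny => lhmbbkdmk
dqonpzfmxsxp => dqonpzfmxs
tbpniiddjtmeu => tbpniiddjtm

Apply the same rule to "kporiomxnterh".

kporiomxnte

Each output is the input with this applied: delete the last 2 characters.
On "kporiomxnterh" that produces "kporiomxnte".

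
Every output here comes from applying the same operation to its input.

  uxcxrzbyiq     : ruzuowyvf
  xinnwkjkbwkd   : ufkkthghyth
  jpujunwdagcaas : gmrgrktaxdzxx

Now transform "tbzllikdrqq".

In each case the input is transformed by: delete the last character, then shift every letter 3 places backward in the alphabet (wrapping around).
Starting from "tbzllikdrqq": after the first operation, "tbzllikdrq"; after the second, "qywiifhaon".

qywiifhaon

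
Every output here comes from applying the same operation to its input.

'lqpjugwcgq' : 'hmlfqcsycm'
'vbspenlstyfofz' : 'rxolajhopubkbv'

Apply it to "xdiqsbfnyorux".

What's happening: shift every letter 4 places backward in the alphabet (wrapping around).
Doing the same to "xdiqsbfnyorux": "tzemoxbjuknqt".

tzemoxbjuknqt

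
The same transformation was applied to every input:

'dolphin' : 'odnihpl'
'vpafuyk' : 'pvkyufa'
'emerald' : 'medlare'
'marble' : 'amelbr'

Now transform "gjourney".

The rule is to move the first 2 characters to the end (rotate left by 2), then reverse the string.
"gjourney" → "ourneygj" → "jgyenruo".
(Check on "dolphin": → "lphindo" → "odnihpl" ✓)

jgyenruo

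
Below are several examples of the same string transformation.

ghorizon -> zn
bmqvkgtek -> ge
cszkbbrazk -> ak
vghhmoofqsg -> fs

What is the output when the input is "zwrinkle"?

The transformation: keep every other character starting from the second (positions 2nd, 4th, 6th, ...), then keep only the last 2 characters.
Applying both steps to "zwrinkle": "wike", then "ke".

ke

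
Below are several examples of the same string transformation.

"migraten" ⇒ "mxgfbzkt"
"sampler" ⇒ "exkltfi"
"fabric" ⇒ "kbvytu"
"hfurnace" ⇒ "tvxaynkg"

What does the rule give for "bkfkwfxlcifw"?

Rule — move the last 3 characters to the front (rotate right by 3), then shift every letter 7 places backward in the alphabet (wrapping around).
For "bkfkwfxlcifw", step one produces "ifwbkfkwfxlc"; step two turns that into "bypudydpyqev".
(Check on "migraten": → "tenmigra" → "mxgfbzkt" ✓)

bypudydpyqev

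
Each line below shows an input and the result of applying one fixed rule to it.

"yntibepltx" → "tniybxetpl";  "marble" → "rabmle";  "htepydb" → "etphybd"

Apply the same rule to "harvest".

The pattern: move the first 2 characters to the end (rotate left by 2), then take characters alternately from the front and the back (1st, last, 2nd, 2nd-last, ...).
For "harvest", step one produces "rvestha"; step two turns that into "ravhets".

ravhets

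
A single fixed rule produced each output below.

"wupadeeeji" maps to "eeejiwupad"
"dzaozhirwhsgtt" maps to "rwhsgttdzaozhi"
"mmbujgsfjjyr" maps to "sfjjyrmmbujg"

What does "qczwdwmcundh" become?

The transformation: swap the front and back halves of the string.
On "qczwdwmcundh" that produces "mcundhqczwdw".

mcundhqczwdw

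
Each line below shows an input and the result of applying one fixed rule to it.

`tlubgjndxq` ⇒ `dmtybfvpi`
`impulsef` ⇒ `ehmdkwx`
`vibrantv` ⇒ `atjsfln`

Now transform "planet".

Looking at the pairs, the operation is to delete the first character, then shift every letter 8 places backward in the alphabet (wrapping around).
"planet" → "dsfwl".
(Check on "impulsef": → "mpulsef" → "ehmdkwx" ✓)

dsfwl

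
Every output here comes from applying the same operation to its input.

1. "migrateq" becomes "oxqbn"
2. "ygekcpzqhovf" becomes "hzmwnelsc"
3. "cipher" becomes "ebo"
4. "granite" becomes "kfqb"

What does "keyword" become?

tloa

Rule — shift every letter 3 places backward in the alphabet (wrapping around), then delete the first 3 characters.
Working it through for "keyword": intermediate "hbvtloa", final "tloa".
(Check on "granite": → "doxkfqb" → "kfqb" ✓)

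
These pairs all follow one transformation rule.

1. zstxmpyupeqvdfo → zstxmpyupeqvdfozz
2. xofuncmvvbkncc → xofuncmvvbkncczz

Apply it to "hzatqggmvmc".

Rule — append "zz".
On "hzatqggmvmc" that produces "hzatqggmvmczz".

hzatqggmvmczz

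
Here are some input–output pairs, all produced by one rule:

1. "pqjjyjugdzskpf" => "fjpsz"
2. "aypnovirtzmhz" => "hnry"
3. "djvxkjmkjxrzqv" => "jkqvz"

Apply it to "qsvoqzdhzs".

The transformation: sort the characters into alphabetical order, then keep one character in every 3, starting at position 2 (positions 2nd, 5th, 8th, ...).
Doing the same to "qsvoqzdhzs": "hqv".
(Check on "pqjjyjugdzskpf": → "dfgjjjkppqsuyz" → "fjpsz" ✓)

hqv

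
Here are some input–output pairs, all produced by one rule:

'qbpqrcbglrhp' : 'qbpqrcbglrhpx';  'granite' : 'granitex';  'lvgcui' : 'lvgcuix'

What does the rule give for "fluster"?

Each output is the input with this applied: append "x".
Applying that to "fluster" gives "flusterx".

flusterx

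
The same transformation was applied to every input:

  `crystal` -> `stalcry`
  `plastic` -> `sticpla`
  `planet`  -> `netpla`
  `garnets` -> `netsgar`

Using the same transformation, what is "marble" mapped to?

Looking at the pairs, the operation is to move the first 3 characters to the end (rotate left by 3).
For "marble" the result is "blemar".

blemar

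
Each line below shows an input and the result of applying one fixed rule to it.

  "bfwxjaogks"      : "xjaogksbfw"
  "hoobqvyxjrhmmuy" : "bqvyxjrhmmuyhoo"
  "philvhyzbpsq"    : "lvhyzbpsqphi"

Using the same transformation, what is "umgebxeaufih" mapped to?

ebxeaufihumg

The pattern: move the first 3 characters to the end (rotate left by 3).
So "umgebxeaufih" becomes "ebxeaufihumg".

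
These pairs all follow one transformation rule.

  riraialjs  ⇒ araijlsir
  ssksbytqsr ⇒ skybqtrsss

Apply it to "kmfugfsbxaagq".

The transformation: swap each adjacent pair of characters (1↔2, 3↔4, ...), then move the first 2 characters to the end (rotate left by 2).
Working it through for "kmfugfsbxaagq": intermediate "mkuffgbsaxgaq", final "uffgbsaxgaqmk".

uffgbsaxgaqmk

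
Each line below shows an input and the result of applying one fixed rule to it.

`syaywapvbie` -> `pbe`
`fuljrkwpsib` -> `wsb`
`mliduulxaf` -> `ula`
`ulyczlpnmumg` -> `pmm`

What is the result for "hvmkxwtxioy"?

tiy

The transformation: keep every other character starting from the first (positions 1st, 3rd, 5th, ...), then keep only the last 3 characters.
"hvmkxwtxioy" → "hmxtiy" → "tiy".
(Check on "syaywapvbie": → "sawpbe" → "pbe" ✓)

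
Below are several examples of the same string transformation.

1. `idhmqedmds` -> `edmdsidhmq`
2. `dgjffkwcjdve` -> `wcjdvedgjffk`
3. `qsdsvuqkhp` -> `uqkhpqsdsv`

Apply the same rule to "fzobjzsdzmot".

sdzmotfzobjz

What's happening: swap the front and back halves of the string.
"fzobjzsdzmot" → "sdzmotfzobjz".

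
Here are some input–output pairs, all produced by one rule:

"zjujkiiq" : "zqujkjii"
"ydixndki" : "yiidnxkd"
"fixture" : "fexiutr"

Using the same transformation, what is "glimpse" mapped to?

geilpms

Looking at the pairs, the operation is to move the last character to the front, then swap each adjacent pair of characters (1↔2, 3↔4, ...).
Applying both steps to "glimpse": "eglimps", then "geilpms".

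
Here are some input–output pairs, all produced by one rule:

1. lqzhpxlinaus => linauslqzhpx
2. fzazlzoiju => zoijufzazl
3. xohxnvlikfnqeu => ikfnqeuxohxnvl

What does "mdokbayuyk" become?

Each output is the input with this applied: swap the front and back halves of the string.
Doing the same to "mdokbayuyk": "ayuykmdokb".

ayuykmdokb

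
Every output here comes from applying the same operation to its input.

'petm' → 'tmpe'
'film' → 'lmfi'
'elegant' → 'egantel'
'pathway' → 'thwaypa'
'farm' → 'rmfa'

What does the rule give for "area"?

eaar

The rule is to move the first 2 characters to the end (rotate left by 2).
Doing the same to "area": "eaar".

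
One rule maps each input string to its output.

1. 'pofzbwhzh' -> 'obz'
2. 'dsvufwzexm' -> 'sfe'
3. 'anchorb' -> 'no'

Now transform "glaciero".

lio

Each output is the input with this applied: keep one character in every 3, starting at position 2 (positions 2nd, 5th, 8th, ...).
For "glaciero" the result is "lio".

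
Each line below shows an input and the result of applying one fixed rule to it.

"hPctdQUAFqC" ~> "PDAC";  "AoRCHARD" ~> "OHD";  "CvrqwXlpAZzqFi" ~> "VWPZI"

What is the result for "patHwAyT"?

The transformation: keep one character in every 3, starting at position 2 (positions 2nd, 5th, 8th, ...), then convert every letter to uppercase.
Applying that to "patHwAyT" gives "AWT".

AWT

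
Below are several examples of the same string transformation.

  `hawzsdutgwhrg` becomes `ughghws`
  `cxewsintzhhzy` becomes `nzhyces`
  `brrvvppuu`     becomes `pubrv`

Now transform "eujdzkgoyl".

The transformation: keep every other character starting from the first (positions 1st, 3rd, 5th, ...), then move the first 3 characters to the end (rotate left by 3).
Applying both steps to "eujdzkgoyl": "ejzgy", then "gyejz".

gyejz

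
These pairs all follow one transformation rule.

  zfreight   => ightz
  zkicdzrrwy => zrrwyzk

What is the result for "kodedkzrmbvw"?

The rule is to swap the front and back halves of the string, then delete the last 3 characters.
"kodedkzrmbvw" → "zrmbvwkodedk" → "zrmbvwkod".
(Check on "zfreight": → "ightzfre" → "ightz" ✓)

zrmbvwkod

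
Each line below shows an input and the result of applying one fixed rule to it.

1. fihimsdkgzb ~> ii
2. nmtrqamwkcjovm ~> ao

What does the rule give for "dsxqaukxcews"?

aue

The rule is to keep only the vowels.
Applying that to "dsxqaukxcews" gives "aue".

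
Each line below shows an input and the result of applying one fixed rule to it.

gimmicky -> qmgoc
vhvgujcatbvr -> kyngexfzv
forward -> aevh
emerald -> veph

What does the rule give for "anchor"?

lsv

What's happening: shift every letter 4 places forward in the alphabet (wrapping around), then delete the first 3 characters.
Working it through for "anchor": intermediate "erglsv", final "lsv".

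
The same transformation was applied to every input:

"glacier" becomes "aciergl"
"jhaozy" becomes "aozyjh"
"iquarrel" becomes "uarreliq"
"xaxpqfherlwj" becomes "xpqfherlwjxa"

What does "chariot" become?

ariotch

The transformation: move the first 2 characters to the end (rotate left by 2).
For "chariot" the result is "ariotch".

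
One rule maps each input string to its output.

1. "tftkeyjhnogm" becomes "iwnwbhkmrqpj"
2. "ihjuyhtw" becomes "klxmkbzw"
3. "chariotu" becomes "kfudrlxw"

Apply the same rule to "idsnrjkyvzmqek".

The transformation: shift every letter 3 places forward in the alphabet (wrapping around), then swap each adjacent pair of characters (1↔2, 3↔4, ...).
Applying both steps to "idsnrjkyvzmqek": "lgvqumnbycpthn", then "glqvmubncytpnh".

glqvmubncytpnh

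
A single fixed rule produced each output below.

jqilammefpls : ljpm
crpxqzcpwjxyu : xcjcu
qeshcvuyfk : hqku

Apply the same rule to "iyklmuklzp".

lipk

Each output is the input with this applied: keep one character in every 3, starting at position 1 (positions 1st, 4th, 7th, ...), then swap each adjacent pair of characters (1↔2, 3↔4, ...).
"iyklmuklzp" → "ilkp" → "lipk".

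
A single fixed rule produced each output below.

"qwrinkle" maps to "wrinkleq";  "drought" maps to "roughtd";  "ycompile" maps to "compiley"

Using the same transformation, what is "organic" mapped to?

rganico

The transformation: move the first character to the end.
So "organic" becomes "rganico".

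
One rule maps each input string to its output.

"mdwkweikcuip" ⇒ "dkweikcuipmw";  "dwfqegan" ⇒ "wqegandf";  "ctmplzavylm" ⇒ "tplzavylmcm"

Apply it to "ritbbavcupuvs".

ibbavcupuvsrt

The pattern: move the first 2 characters to the end (rotate left by 2), then swap the first and last characters.
For "ritbbavcupuvs" the result is "ibbavcupuvsrt".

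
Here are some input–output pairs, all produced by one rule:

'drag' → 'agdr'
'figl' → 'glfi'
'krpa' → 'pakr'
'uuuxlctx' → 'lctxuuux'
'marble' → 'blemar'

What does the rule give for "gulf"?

Rule — swap the front and back halves of the string.
Doing the same to "gulf": "lfgu".

lfgu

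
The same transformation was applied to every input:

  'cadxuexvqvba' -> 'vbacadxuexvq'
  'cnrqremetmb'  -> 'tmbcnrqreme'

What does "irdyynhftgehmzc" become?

The pattern: move the last 3 characters to the front (rotate right by 3).
Applying that to "irdyynhftgehmzc" gives "mzcirdyynhftgeh".

mzcirdyynhftgeh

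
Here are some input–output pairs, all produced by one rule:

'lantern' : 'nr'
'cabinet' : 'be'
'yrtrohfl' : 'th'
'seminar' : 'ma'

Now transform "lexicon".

The pattern: keep one character in every 3, starting at position 3 (positions 3rd, 6th, 9th, ...).
On "lexicon" that produces "xo".

xo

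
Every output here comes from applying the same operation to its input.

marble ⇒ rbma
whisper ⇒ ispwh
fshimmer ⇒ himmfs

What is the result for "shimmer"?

What's happening: delete the last 2 characters, then move the first 2 characters to the end (rotate left by 2).
Starting from "shimmer": after the first operation, "shimm"; after the second, "immsh".

immsh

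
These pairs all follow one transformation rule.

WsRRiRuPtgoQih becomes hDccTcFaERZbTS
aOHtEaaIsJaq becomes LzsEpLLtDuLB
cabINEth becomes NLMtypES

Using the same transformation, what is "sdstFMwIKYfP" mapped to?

DODEqxHtvjQa

The rule is to shift every letter 11 places forward in the alphabet (wrapping around), then flip the case of every letter.
So "sdstFMwIKYfP" becomes "DODEqxHtvjQa".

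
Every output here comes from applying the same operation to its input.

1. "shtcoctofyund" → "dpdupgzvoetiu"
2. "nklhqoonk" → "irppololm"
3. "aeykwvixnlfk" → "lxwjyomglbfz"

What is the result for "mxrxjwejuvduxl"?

What's happening: shift every letter 1 place forward in the alphabet (wrapping around), then move the first 3 characters to the end (rotate left by 3).
"mxrxjwejuvduxl" → "nysykxfkvwevym" → "ykxfkvwevymnys".

ykxfkvwevymnys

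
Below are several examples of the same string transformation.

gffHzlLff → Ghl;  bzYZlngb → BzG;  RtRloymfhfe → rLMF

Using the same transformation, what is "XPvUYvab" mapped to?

xuA

Rule — keep one character in every 3, starting at position 1 (positions 1st, 4th, 7th, ...), then flip the case of every letter.
Starting from "XPvUYvab": after the first operation, "XUa"; after the second, "xuA".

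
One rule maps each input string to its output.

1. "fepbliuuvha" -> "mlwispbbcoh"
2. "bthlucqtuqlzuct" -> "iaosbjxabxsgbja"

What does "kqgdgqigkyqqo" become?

The pattern: shift every letter 7 places forward in the alphabet (wrapping around).
For "kqgdgqigkyqqo" the result is "rxnknxpnrfxxv".

rxnknxpnrfxxv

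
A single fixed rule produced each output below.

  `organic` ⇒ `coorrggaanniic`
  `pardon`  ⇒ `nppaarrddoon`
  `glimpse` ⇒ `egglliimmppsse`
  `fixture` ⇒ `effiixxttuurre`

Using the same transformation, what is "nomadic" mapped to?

What's happening: double every character, then move the last character to the front.
Starting from "nomadic": after the first operation, "nnoommaaddiicc"; after the second, "cnnoommaaddiic".
(Check on "glimpse": → "gglliimmppssee" → "egglliimmppsse" ✓)

cnnoommaaddiic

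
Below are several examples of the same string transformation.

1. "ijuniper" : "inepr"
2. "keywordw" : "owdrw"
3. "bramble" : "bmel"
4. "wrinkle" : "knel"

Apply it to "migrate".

What's happening: delete the first 3 characters, then swap each adjacent pair of characters (1↔2, 3↔4, ...).
Starting from "migrate": after the first operation, "rate"; after the second, "aret".

aret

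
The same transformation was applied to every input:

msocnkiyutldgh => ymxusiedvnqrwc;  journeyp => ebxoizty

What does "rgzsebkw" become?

The transformation: move the first 2 characters to the end (rotate left by 2), then shift every letter 10 places forward in the alphabet (wrapping around).
"rgzsebkw" → "jcolugbq".

jcolugbq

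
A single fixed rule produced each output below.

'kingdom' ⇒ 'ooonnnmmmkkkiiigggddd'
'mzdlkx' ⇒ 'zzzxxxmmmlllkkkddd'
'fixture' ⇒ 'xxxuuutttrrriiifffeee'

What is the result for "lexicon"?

xxxooonnnllliiieeeccc

The transformation: sort the characters into reverse alphabetical order, then repeat every character 3 times.
For "lexicon", step one produces "xonliec"; step two turns that into "xxxooonnnllliiieeeccc".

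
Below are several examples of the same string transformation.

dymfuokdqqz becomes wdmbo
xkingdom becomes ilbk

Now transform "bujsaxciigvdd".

sqvgeb

Looking at the pairs, the operation is to shift every letter 2 places backward in the alphabet (wrapping around), then keep every other character starting from the second (positions 2nd, 4th, 6th, ...).
Starting from "bujsaxciigvdd": after the first operation, "zshqyvaggetbb"; after the second, "sqvgeb".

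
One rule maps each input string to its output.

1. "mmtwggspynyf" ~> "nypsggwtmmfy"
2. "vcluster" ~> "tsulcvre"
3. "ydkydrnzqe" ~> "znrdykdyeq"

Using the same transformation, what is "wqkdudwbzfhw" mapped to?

The transformation: move the last 2 characters to the front (rotate right by 2), then reverse the string.
So "wqkdudwbzfhw" becomes "fzbwdudkqwwh".

fzbwdudkqwwh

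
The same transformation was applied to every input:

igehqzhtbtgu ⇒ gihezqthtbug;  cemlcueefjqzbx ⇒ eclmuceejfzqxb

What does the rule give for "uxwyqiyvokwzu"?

The rule is to swap each adjacent pair of characters (1↔2, 3↔4, ...).
For "uxwyqiyvokwzu" the result is "xuywiqvykozwu".

xuywiqvykozwu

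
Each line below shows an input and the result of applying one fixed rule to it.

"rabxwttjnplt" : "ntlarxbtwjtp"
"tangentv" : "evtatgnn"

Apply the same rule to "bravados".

asorbvad

The pattern: swap each adjacent pair of characters (1↔2, 3↔4, ...), then move the last 3 characters to the front (rotate right by 3).
Working it through for "bravados": intermediate "rbvadaso", final "asorbvad".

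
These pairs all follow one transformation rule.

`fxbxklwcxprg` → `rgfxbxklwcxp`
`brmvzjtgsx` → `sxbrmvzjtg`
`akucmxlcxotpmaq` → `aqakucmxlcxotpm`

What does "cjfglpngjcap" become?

Rule — move the last 2 characters to the front (rotate right by 2).
"cjfglpngjcap" → "apcjfglpngjc".

apcjfglpngjc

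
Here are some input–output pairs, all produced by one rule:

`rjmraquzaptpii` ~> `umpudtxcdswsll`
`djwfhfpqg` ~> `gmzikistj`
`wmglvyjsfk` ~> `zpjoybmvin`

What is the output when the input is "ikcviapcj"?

lnfyldsfm

What's happening: shift every letter 3 places forward in the alphabet (wrapping around).
For "ikcviapcj" the result is "lnfyldsfm".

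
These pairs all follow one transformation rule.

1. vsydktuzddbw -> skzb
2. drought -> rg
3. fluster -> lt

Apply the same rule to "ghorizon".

hin

The transformation: keep one character in every 3, starting at position 2 (positions 2nd, 5th, 8th, ...).
For "ghorizon" the result is "hin".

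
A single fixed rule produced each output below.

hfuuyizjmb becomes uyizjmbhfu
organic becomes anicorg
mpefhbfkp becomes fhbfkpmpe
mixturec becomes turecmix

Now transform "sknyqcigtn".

What's happening: move the first 3 characters to the end (rotate left by 3).
For "sknyqcigtn" the result is "yqcigtnskn".

yqcigtnskn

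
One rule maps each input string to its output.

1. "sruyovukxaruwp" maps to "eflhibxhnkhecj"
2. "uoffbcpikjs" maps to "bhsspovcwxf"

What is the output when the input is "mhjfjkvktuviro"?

The transformation: shift every letter 13 places forward in the alphabet (wrapping around) — i.e. ROT13, then swap each adjacent pair of characters (1↔2, 3↔4, ...).
Working it through for "mhjfjkvktuviro": intermediate "zuwswxixghiveb", final "uzswxwxihgvibe".

uzswxwxihgvibe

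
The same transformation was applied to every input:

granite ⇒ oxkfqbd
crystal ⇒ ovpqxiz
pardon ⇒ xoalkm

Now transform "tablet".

The rule is to move the first character to the end, then shift every letter 3 places backward in the alphabet (wrapping around).
On "tablet": the first step gives "ablett", and the second then gives "xyibqq".

xyibqq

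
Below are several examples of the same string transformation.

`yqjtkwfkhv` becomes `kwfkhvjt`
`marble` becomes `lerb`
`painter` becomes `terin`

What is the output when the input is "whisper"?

peris

In each case the input is transformed by: delete the first 2 characters, then move the first 2 characters to the end (rotate left by 2).
For "whisper", step one produces "isper"; step two turns that into "peris".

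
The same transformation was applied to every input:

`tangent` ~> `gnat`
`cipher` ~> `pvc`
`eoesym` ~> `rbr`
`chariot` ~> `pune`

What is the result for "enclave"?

Each output is the input with this applied: shift every letter 13 places forward in the alphabet (wrapping around) — i.e. ROT13, then delete the last 3 characters.
Applying both steps to "enclave": "rapynir", then "rapy".

rapy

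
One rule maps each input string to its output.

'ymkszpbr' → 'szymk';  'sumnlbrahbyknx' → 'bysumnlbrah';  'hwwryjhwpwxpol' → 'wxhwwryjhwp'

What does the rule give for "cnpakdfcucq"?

Each output is the input with this applied: delete the last 3 characters, then move the last 2 characters to the front (rotate right by 2).
Working it through for "cnpakdfcucq": intermediate "cnpakdfc", final "fccnpakd".
(Check on "ymkszpbr": → "ymksz" → "szymk" ✓)

fccnpakd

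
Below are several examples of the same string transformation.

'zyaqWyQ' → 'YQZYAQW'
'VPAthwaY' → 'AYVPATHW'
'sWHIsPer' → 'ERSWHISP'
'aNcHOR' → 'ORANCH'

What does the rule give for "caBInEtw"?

In each case the input is transformed by: move the last 2 characters to the front (rotate right by 2), then convert every letter to uppercase.
Applying both steps to "caBInEtw": "twcaBInE", then "TWCABINE".

TWCABINE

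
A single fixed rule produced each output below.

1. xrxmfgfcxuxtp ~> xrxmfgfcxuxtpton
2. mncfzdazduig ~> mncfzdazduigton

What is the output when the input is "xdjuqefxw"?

xdjuqefxwton

Looking at the pairs, the operation is to append "ton".
Applying that to "xdjuqefxw" gives "xdjuqefxwton".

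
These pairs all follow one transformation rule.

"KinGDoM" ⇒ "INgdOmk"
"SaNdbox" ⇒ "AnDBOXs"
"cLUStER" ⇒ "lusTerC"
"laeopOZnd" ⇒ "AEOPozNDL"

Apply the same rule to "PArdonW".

aRDONwp

Rule — flip the case of every letter, then move the first character to the end.
Starting from "PArdonW": after the first operation, "paRDONw"; after the second, "aRDONwp".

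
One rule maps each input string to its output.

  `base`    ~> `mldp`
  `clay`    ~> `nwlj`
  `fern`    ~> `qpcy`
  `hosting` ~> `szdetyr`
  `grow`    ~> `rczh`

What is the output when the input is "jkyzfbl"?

The pattern: shift every letter 11 places forward in the alphabet (wrapping around).
For "jkyzfbl" the result is "uvjkqmw".

uvjkqmw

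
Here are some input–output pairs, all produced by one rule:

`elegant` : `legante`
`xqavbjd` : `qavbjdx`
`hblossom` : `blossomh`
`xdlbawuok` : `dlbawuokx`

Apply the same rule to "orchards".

What's happening: move the first character to the end.
On "orchards" that produces "rchardso".

rchardso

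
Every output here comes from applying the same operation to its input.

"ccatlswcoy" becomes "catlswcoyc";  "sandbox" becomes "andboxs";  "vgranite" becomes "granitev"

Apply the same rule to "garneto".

Looking at the pairs, the operation is to move the first character to the end.
For "garneto" the result is "arnetog".

arnetog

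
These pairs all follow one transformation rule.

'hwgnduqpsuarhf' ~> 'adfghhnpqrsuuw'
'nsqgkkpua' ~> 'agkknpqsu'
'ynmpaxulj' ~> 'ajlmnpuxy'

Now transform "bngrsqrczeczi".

In each case the input is transformed by: sort the characters into alphabetical order.
Doing the same to "bngrsqrczeczi": "bcceginqrrszz".

bcceginqrrszz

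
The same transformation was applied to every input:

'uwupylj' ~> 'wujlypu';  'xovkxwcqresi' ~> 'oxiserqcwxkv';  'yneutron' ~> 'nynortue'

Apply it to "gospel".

ogleps

Looking at the pairs, the operation is to reverse the string, then move the last 2 characters to the front (rotate right by 2).
For "gospel", step one produces "lepsog"; step two turns that into "ogleps".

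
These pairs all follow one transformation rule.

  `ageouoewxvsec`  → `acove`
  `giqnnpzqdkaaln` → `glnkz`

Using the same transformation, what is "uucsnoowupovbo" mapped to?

ubspo

In each case the input is transformed by: keep one character in every 3, starting at position 1 (positions 1st, 4th, 7th, ...), then take characters alternately from the front and the back (1st, last, 2nd, 2nd-last, ...).
"uucsnoowupovbo" → "ubspo".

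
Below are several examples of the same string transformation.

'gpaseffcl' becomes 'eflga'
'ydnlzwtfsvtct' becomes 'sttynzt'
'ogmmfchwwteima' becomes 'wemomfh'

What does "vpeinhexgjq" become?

egqven

Looking at the pairs, the operation is to keep every other character starting from the first (positions 1st, 3rd, 5th, ...), then move the last 3 characters to the front (rotate right by 3).
For "vpeinhexgjq", step one produces "venegq"; step two turns that into "egqven".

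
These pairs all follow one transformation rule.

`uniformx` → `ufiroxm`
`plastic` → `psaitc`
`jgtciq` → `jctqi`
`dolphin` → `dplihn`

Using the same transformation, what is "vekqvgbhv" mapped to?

vqkgvhbv

The rule is to swap each adjacent pair of characters (1↔2, 3↔4, ...), then delete the first character.
For "vekqvgbhv", step one produces "evqkgvhbv"; step two turns that into "vqkgvhbv".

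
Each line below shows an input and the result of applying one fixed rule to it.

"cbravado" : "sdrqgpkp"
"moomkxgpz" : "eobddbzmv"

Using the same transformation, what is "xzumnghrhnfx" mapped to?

ummojbcvwgwc

The pattern: move the last 2 characters to the front (rotate right by 2), then shift every letter 11 places backward in the alphabet (wrapping around).
For "xzumnghrhnfx", step one produces "fxxzumnghrhn"; step two turns that into "ummojbcvwgwc".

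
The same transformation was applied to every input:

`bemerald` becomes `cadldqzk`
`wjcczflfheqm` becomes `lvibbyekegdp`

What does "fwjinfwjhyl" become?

Rule — move the last character to the front, then shift every letter 1 place backward in the alphabet (wrapping around).
On "fwjinfwjhyl" that produces "kevihmevigx".

kevihmevigx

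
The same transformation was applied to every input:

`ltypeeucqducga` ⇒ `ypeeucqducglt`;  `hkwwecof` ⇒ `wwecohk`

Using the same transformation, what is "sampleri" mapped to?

The pattern: delete the last character, then move the first 2 characters to the end (rotate left by 2).
Applying both steps to "sampleri": "sampler", then "mplersa".

mplersa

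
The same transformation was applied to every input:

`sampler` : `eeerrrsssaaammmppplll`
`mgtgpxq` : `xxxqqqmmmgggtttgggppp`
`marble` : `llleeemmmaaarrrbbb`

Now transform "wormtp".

In each case the input is transformed by: move the last 2 characters to the front (rotate right by 2), then repeat every character 3 times.
Working it through for "wormtp": intermediate "tpworm", final "tttpppwwwooorrrmmm".

tttpppwwwooorrrmmm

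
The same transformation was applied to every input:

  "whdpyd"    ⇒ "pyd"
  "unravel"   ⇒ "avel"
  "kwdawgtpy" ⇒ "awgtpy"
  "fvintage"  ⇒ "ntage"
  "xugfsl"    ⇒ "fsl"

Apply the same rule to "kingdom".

gdom

The rule is to delete the first 3 characters.
On "kingdom" that produces "gdom".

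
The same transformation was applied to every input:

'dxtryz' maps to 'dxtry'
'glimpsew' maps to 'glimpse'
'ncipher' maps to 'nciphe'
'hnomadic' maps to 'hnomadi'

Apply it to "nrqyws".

nrqyw

What's happening: delete the last character.
So "nrqyws" becomes "nrqyw".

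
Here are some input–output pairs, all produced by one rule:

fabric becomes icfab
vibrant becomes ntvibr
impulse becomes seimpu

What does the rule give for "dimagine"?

The pattern: move the last 2 characters to the front (rotate right by 2), then delete the last character.
Working it through for "dimagine": intermediate "nedimagi", final "nedimag".

nedimag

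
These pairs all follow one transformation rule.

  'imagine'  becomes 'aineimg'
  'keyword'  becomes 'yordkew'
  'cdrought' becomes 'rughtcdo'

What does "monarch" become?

The pattern: move the first 3 characters to the end (rotate left by 3), then swap the first and last characters.
On "monarch": the first step gives "archmon", and the second then gives "nrchmoa".

nrchmoa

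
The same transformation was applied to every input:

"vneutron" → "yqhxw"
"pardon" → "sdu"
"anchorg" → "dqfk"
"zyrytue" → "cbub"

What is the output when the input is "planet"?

sod

The transformation: delete the last 3 characters, then shift every letter 3 places forward in the alphabet (wrapping around).
For "planet", step one produces "pla"; step two turns that into "sod".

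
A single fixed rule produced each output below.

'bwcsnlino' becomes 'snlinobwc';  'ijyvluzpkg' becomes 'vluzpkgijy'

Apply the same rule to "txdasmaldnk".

asmaldnktxd

Looking at the pairs, the operation is to move the first 3 characters to the end (rotate left by 3).
"txdasmaldnk" → "asmaldnktxd".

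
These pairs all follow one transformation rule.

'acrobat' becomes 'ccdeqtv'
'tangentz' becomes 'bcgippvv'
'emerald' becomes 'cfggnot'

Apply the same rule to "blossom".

Looking at the pairs, the operation is to shift every letter 2 places forward in the alphabet (wrapping around), then sort the characters into alphabetical order.
"blossom" → "dnquuqo" → "dnoqquu".
(Check on "acrobat": → "cetqdcv" → "ccdeqtv" ✓)

dnoqquu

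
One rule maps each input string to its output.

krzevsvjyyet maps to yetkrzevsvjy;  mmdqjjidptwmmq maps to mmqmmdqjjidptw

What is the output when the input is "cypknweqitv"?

itvcypknweq

The rule is to move the last 3 characters to the front (rotate right by 3).
"cypknweqitv" → "itvcypknweq".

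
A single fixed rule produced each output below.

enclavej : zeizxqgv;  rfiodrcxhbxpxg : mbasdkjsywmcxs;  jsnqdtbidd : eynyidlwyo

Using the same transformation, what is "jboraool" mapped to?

The pattern: take characters alternately from the front and the back (1st, last, 2nd, 2nd-last, ...), then shift every letter 5 places backward in the alphabet (wrapping around).
Starting from "jboraool": after the first operation, "jlbooora"; after the second, "egwjjjmv".
(Check on "jsnqdtbidd": → "jdsdniqbdt" → "eynyidlwyo" ✓)

egwjjjmv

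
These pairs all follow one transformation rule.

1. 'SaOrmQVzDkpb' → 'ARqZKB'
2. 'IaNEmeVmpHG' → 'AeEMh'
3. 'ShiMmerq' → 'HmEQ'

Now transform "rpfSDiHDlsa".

PsIdS

The rule is to keep every other character starting from the second (positions 2nd, 4th, 6th, ...), then flip the case of every letter.
Starting from "rpfSDiHDlsa": after the first operation, "pSiDs"; after the second, "PsIdS".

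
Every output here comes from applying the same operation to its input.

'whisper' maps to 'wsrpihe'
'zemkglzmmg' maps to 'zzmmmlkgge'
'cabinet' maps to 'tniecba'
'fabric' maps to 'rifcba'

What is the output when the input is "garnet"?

The pattern: sort the characters into reverse alphabetical order.
Doing the same to "garnet": "trngea".

trngea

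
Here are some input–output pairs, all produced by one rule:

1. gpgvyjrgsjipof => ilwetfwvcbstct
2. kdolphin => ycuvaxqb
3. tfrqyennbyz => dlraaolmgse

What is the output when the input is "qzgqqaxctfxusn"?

ddnkpgskhfadmt

The pattern: move the first 3 characters to the end (rotate left by 3), then shift every letter 13 places forward in the alphabet (wrapping around) — i.e. ROT13.
Doing the same to "qzgqqaxctfxusn": "ddnkpgskhfadmt".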